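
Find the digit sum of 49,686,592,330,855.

73

4+9+6+8+6+5+9+2+3+3+0+8+5+5 = 73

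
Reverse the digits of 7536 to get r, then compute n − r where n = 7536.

Reverse of 7536 is 6357.
7536 − 6357 = 1179

1179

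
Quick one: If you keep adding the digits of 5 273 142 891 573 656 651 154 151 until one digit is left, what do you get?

5+2+7+3+1+4+2+8+9+1+5+7+3+6+5+6+6+5+1+1+5+4+1+5+1 = 103
1+0+3 = 4
(Equivalently, 5 273 142 891 573 656 651 154 151 mod 9 = 4.)

4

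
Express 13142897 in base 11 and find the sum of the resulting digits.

47

13142897 in base 11 is 74674A9.
Digit sum: 7+4+6+7+4+10+9 = 47.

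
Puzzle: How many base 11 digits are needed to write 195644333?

8

195644333 in base 11 is A0488535, which has 8 digits.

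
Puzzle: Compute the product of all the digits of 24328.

384

2×4×3×2×8 = 384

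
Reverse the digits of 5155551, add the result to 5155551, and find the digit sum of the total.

Reversal of 5155551 is 1555515; 5155551 + 1555515 = 6711066.
Digit sum of 6711066: 6+7+1+1+0+6+6 = 27.

27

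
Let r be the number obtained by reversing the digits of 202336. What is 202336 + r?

Reverse of 202336 is 633202.
202336 + 633202 = 835538

835538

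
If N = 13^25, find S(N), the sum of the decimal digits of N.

121

13^25 = 7056410014866816666030739693
Sum of its 28 digits: 121.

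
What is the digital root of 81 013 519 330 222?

4

8+1+0+1+3+5+1+9+3+3+0+2+2+2 = 40
4+0 = 4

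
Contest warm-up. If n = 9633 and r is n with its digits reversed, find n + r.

Reverse of 9633 is 3369.
9633 + 3369 = 13002

13002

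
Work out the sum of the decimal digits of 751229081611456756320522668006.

7+5+1+2+2+9+0+8+1+6+1+1+4+5+6+7+5+6+3+2+0+5+2+2+6+6+8+0+0+6 = 116

116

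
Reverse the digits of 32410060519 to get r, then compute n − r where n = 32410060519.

-59095940904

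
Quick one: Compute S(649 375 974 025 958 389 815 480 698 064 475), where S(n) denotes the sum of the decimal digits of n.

6+4+9+3+7+5+9+7+4+0+2+5+9+5+8+3+8+9+8+1+5+4+8+0+6+9+8+0+6+4+4+7+5 = 178

178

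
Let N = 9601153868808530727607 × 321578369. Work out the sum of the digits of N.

134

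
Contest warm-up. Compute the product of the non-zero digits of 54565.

5×4×5×6×5 = 3000

3000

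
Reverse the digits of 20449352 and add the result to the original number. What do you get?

45843754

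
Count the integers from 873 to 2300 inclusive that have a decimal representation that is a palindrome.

The integers in [873, 2300] that have a decimal representation that is a palindrome: 878, 888, 898, 909, 919, 929, …, 2112, 2222.
26 qualify.

26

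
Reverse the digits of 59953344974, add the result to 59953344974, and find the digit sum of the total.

Reversal of 59953344974 is 47944335995; 59953344974 + 47944335995 = 107897680969.
Digit sum of 107897680969: 1+0+7+8+9+7+6+8+0+9+6+9 = 70.

70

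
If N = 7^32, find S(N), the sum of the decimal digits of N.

103

7^32 = 1104427674243920646305299201
Sum of its 28 digits: 103.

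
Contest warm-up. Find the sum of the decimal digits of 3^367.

774

3^367 = 12691135533043427544434022555344142423307338648874212153102969853725796667193860973420767601672773190248218704847097849067427385655207862891416291656482557639052016303655652587
Sum of its 176 digits: 774.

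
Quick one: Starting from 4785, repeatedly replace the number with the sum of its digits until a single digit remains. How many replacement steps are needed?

4785 → 24 → 6 (2 steps)

2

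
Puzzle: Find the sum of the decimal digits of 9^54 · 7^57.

441

9^54 · 7^57 = 5008224524191635730493648368870280170178773375849501142271768566258817103115218616914799662952807127
Sum of its 100 digits: 441.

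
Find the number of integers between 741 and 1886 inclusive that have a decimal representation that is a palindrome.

The integers in [741, 1886] that have a decimal representation that is a palindrome: 747, 757, 767, 777, 787, 797, …, 1771, 1881.
35 qualify.

35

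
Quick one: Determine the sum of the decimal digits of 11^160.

781

11^160 = 41959434391137827383599616413062734234385253952307713759192486076840633894747383171680769040812663479969046479448282296393018400636585431393468057723398066173377993601
Sum of its 167 digits: 781.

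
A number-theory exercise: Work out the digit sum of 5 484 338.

5+4+8+4+3+3+8 = 35

35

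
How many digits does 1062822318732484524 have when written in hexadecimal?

1062822318732484524 in base 16 is EBFE7448F681FAC, which has 15 digits.

15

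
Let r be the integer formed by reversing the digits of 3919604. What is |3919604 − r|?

149589

Reverse of 3919604 is 4069193.
|3919604 − 4069193| = 149589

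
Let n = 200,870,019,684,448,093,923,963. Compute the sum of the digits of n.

2+0+0+8+7+0+0+1+9+6+8+4+4+4+8+0+9+3+9+2+3+9+6+3 = 105

105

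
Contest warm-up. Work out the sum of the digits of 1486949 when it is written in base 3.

15

1486949 in base 3 is 2210112201012.
Digit sum: 2+2+1+0+1+1+2+2+0+1+0+1+2 = 15.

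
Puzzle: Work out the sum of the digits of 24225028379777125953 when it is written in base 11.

93

24225028379777125953 in base 11 is 43A23086689620A5308.
Digit sum: 4+3+10+2+3+0+8+6+6+8+9+6+2+0+10+5+3+0+8 = 93.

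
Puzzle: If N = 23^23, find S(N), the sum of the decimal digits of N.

146

23^23 = 20880467999847912034355032910567
Sum of its 32 digits: 146.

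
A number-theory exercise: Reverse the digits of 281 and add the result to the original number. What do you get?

Reverse of 281 is 182.
281 + 182 = 463

463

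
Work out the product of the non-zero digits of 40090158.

1440

4×9×1×5×8 = 1440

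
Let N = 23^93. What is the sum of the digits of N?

23^93 = 4372086539555000980287127355506913371582046817861840506438445979231555384501134266855234221725830165364561372235140990139433783
Sum of its 127 digits: 530.

530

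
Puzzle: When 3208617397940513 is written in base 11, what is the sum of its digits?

73

3208617397940513 in base 11 is 84A400AA6722019.
Digit sum: 8+4+10+4+0+0+10+10+6+7+2+2+0+1+9 = 73.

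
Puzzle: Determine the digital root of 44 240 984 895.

3

4+4+2+4+0+9+8+4+8+9+5 = 57
5+7 = 12
1+2 = 3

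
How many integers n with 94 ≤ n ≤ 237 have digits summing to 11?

13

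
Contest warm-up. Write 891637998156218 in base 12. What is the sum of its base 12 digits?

60

891637998156218 in base 12 is 8400550161BB62.
Digit sum: 8+4+0+0+5+5+0+1+6+1+11+11+6+2 = 60.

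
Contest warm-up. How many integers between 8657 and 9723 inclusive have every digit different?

537

The integers in [8657, 9723] that have every digit different: 8657, 8659, 8670, 8671, 8672, 8673, …, 9721, 9723.
537 qualify.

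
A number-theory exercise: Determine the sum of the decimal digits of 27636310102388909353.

2+7+6+3+6+3+1+0+1+0+2+3+8+8+9+0+9+3+5+3 = 79

79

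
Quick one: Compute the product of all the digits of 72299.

2268

7×2×2×9×9 = 2268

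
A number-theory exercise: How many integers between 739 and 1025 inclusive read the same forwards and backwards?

The integers in [739, 1025] that read the same forwards and backwards: 747, 757, 767, 777, 787, 797, …, 999, 1001.
27 qualify.

27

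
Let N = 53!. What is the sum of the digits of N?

279

53! = 4274883284060025564298013753389399649690343788366813724672000000000000
Sum of its 70 digits: 279.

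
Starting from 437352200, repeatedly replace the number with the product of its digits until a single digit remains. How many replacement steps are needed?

1

437352200 → 0 (1 step)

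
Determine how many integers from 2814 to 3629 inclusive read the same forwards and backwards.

The integers in [2814, 3629] that read the same forwards and backwards: 2882, 2992, 3003, 3113, 3223, 3333, 3443, 3553.
8 qualify.

8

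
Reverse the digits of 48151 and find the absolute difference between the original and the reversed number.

32967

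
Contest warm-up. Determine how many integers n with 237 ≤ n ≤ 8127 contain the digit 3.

The integers in [237, 8127] that contain the digit 3: 237, 238, 239, 243, 253, 263, …, 8113, 8123.
2871 qualify.

2871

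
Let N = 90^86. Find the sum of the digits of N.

90^86 = 1161063070353092399623376432260563355440097567480493777229104797210137743378037464100000000000000000000000000000000000000000000000000000000000000000000000000000000000000
Sum of its 169 digits: 342.

342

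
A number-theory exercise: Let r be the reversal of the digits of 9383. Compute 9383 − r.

Reverse of 9383 is 3839.
9383 − 3839 = 5544

5544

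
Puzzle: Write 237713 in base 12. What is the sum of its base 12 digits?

36

237713 in base 12 is B5695.
Digit sum: 11+5+6+9+5 = 36.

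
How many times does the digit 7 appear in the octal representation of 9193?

9193 in base 8 is 21751.
The digit 7 appears 1 time.

1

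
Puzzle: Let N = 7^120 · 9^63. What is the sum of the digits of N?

738

7^120 · 9^63 = 338098229392623541996066100285272215666637942900615428536649428325928726112470070553035451580151536628217368654736899795743749518429604568543520887536741934654329
Sum of its 162 digits: 738.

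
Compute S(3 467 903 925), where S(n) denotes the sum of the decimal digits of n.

3+4+6+7+9+0+3+9+2+5 = 48

48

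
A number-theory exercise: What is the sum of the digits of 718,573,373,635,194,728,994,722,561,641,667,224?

7+1+8+5+7+3+3+7+3+6+3+5+1+9+4+7+2+8+9+9+4+7+2+2+5+6+1+6+4+1+6+6+7+2+2+4 = 172

172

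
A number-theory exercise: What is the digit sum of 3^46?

108

3^46 = 8862938119652501095929
Sum of its 22 digits: 108.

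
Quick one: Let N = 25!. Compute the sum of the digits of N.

25! = 15511210043330985984000000
Sum of its 26 digits: 72.

72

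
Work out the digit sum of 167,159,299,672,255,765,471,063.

1+6+7+1+5+9+2+9+9+6+7+2+2+5+5+7+6+5+4+7+1+0+6+3 = 115

115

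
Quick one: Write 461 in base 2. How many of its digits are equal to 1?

6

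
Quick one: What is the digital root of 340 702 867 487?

2

3+4+0+7+0+2+8+6+7+4+8+7 = 56
5+6 = 11
1+1 = 2
(Equivalently, 340 702 867 487 mod 9 = 2.)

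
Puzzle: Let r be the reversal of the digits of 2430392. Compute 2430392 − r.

-499950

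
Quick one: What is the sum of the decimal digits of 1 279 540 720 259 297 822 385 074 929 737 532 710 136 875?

195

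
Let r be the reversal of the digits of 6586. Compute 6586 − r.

-270

Reverse of 6586 is 6856.
6586 − 6856 = -270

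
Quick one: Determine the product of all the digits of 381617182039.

0

3×8×1×6×1×7×1×8×2×0×3×9 = 0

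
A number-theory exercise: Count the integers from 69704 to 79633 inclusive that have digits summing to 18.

The integers in [69704, 79633] that have digits summing to 18: 70029, 70038, 70047, 70056, 70065, 70074, …, 79110, 79200.
348 qualify.

348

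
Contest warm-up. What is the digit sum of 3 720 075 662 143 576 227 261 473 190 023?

3+7+2+0+0+7+5+6+6+2+1+4+3+5+7+6+2+2+7+2+6+1+4+7+3+1+9+0+0+2+3 = 113

113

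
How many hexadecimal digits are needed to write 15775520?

6

15775520 in base 16 is F0B720, which has 6 digits.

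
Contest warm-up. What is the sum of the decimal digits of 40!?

40! = 815915283247897734345611269596115894272000000000
Sum of its 48 digits: 189.

189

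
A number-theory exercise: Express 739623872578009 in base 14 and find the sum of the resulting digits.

739623872578009 in base 14 is D08DDB4B03C6D.
Digit sum: 13+0+8+13+13+11+4+11+0+3+12+6+13 = 107.

107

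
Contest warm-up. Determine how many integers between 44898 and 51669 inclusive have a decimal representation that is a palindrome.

The integers in [44898, 51669] that have a decimal representation that is a palindrome: 44944, 45054, 45154, 45254, 45354, 45454, …, 51515, 51615.
68 qualify.

68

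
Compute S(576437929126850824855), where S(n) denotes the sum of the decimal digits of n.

106

5+7+6+4+3+7+9+2+9+1+2+6+8+5+0+8+2+4+8+5+5 = 106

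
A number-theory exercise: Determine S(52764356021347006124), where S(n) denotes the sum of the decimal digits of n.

68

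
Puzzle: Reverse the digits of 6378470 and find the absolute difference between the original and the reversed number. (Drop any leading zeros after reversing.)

5629734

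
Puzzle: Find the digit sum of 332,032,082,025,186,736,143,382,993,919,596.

142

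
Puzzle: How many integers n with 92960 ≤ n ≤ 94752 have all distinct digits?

615

The integers in [92960, 94752] that have all distinct digits: 93012, 93014, 93015, 93016, 93017, 93018, …, 94751, 94752.
615 qualify.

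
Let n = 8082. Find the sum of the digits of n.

18

8+0+8+2 = 18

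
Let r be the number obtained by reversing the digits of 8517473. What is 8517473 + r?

Reverse of 8517473 is 3747158.
8517473 + 3747158 = 12264631

12264631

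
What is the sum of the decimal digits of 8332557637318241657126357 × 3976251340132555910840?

8332557637318241657126357 × 3976251340132555910840 = 33132343472118422162834015468375995229106009880
Sum of its 47 digits: 184.

184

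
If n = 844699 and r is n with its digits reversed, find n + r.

1841147

Reverse of 844699 is 996448.
844699 + 996448 = 1841147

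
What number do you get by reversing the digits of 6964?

Reversing 6964 gives 4696.

4696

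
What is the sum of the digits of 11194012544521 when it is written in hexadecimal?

11194012544521 in base 16 is A2E4F242E09.
Digit sum: 10+2+14+4+15+2+4+2+14+0+9 = 76.

76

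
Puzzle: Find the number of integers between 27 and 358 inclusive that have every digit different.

The integers in [27, 358] that have every digit different: 27, 28, 29, 30, 31, 32, …, 357, 358.
249 qualify.

249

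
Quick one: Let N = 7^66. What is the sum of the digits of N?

262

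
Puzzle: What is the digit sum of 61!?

315

61! = 507580213877224798800856812176625227226004528988036003099405939480985600000000000000
Sum of its 84 digits: 315.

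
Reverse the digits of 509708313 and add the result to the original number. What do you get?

823516218

Reverse of 509708313 is 313807905.
509708313 + 313807905 = 823516218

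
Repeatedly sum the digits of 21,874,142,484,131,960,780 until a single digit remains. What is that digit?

8

2+1+8+7+4+1+4+2+4+8+4+1+3+1+9+6+0+7+8+0 = 80
8+0 = 8
(Equivalently, 21,874,142,484,131,960,780 mod 9 = 8.)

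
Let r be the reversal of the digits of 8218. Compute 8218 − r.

Reverse of 8218 is 8128.
8218 − 8128 = 90

90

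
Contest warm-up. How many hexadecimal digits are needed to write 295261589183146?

295261589183146 in base 16 is 10C89F2239AAA, which has 13 digits.

13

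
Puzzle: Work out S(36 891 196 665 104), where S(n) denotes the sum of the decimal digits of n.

3+6+8+9+1+1+9+6+6+6+5+1+0+4 = 65

65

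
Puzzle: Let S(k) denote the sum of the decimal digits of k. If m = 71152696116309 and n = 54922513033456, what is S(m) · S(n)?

2964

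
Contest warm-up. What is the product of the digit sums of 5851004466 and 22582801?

S(5851004466) = 5+8+5+1+0+0+4+4+6+6 = 39.
S(22582801) = 2+2+5+8+2+8+0+1 = 28.
39 · 28 = 1092.

1092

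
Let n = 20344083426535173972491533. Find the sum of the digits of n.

2+0+3+4+4+0+8+3+4+2+6+5+3+5+1+7+3+9+7+2+4+9+1+5+3+3 = 103

103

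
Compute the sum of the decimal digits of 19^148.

19^148 = 1801079740256306874853547130762558503854789881263232848124874521204273722257426854239164109815053551967422960488505800092941633221288833425297873599381256314803620234739819963662442957180241
Sum of its 190 digits: 829.

829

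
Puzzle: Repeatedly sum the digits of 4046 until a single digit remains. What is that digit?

5

4+0+4+6 = 14
1+4 = 5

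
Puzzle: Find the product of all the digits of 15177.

245

1×5×1×7×7 = 245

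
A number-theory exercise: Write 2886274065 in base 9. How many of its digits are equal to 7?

2886274065 in base 9 is 7404026613.
The digit 7 appears 1 time.

1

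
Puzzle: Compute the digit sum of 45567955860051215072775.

4+5+5+6+7+9+5+5+8+6+0+0+5+1+2+1+5+0+7+2+7+7+5 = 102

102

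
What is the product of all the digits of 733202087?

7×3×3×2×0×2×0×8×7 = 0

0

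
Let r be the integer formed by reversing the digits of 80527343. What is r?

34372508

Reversing 80527343 gives 34372508.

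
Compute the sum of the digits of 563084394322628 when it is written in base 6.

563084394322628 in base 6 is 5313325222154550032.
Digit sum: 5+3+1+3+3+2+5+2+2+2+1+5+4+5+5+0+0+3+2 = 53.

53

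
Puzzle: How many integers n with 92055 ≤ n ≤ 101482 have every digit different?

2331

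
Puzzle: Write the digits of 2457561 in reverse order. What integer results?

1657542

Reversing 2457561 gives 1657542.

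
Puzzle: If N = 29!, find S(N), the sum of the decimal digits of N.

126

29! = 8841761993739701954543616000000
Sum of its 31 digits: 126.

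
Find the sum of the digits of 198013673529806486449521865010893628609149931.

1+9+8+0+1+3+6+7+3+5+2+9+8+0+6+4+8+6+4+4+9+5+2+1+8+6+5+0+1+0+8+9+3+6+2+8+6+0+9+1+4+9+9+3+1 = 209

209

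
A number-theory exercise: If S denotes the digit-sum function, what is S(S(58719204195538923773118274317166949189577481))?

First digit sum: 217.
2+1+7 = 10.

10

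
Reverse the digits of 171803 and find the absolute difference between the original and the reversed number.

136368

Reverse of 171803 is 308171.
|171803 − 308171| = 136368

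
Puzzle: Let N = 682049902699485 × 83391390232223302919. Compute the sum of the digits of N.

198

682049902699485 × 83391390232223302919 = 56877089593862687594606980980296715
Sum of its 35 digits: 198.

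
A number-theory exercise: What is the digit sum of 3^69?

3^69 = 834385168331080533771857328695283
Sum of its 33 digits: 153.

153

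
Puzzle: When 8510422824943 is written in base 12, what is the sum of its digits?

72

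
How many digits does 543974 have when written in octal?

7

543974 in base 8 is 2046346, which has 7 digits.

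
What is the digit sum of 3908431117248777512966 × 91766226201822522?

207

3908431117248777512966 × 91766226201822522 = 358661973999693240624981865399685820252
Sum of its 39 digits: 207.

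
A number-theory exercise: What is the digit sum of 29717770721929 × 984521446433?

137

29717770721929 × 984521446433 = 29257782615917797711929257
Sum of its 26 digits: 137.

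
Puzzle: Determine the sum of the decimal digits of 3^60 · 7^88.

468

3^60 · 7^88 = 9906102204646536042782146185268608415090793957591919229319372076195766836779239577176734877165250006001
Sum of its 103 digits: 468.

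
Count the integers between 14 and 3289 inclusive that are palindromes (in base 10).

121

The integers in [14, 3289] that are palindromes (in base 10): 22, 33, 44, 55, 66, 77, …, 3113, 3223.
121 qualify.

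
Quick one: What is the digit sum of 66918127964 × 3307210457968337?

97

66918127964 × 3307210457968337 = 221312332630204218826275868
Sum of its 27 digits: 97.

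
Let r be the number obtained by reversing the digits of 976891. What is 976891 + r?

1175570

Reverse of 976891 is 198679.
976891 + 198679 = 1175570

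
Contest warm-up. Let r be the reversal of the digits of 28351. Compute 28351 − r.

12969

Reverse of 28351 is 15382.
28351 − 15382 = 12969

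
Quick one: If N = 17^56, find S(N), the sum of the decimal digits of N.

307

17^56 = 803784444631904346795840040159891735261368357513214245352923986167681
Sum of its 69 digits: 307.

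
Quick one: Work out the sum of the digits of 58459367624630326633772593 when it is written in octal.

58459367624630326633772593 in base 8 is 30133201255060322123213233061.
Digit sum: 3+0+1+3+3+2+0+1+2+5+5+0+6+0+3+2+2+1+2+3+2+1+3+2+3+3+0+6+1 = 65.

65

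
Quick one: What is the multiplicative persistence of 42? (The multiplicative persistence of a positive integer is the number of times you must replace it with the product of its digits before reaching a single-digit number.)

1

42 → 8 (1 step)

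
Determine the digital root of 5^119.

The digital root of n equals n mod 9 (or 9 when 9 | n), so we need 5^119 mod 9.
5^119 ≡ 2 (mod 9), so the digital root is 2.

2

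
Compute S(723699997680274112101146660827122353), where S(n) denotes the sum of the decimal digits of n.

150

7+2+3+6+9+9+9+9+7+6+8+0+2+7+4+1+1+2+1+0+1+1+4+6+6+6+0+8+2+7+1+2+2+3+5+3 = 150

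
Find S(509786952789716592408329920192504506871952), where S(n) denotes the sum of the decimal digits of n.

206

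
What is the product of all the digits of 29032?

0

2×9×0×3×2 = 0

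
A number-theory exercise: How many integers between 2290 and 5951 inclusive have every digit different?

1883

The integers in [2290, 5951] that have every digit different: 2301, 2304, 2305, 2306, 2307, 2308, …, 5947, 5948.
1883 qualify.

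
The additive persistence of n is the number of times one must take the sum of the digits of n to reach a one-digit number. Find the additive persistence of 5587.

5587 → 25 → 7 (2 steps)

2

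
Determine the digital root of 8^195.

8

The digital root of n equals n mod 9 (or 9 when 9 | n), so we need 8^195 mod 9.
8^195 ≡ 8 (mod 9), so the digital root is 8.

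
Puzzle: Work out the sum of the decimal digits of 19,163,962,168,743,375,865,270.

1+9+1+6+3+9+6+2+1+6+8+7+4+3+3+7+5+8+6+5+2+7+0 = 109

109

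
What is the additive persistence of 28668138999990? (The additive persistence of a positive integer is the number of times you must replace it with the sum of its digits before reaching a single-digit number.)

28668138999990 → 87 → 15 → 6 (3 steps)

3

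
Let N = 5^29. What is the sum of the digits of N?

83

5^29 = 186264514923095703125
Sum of its 21 digits: 83.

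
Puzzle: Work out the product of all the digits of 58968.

5×8×9×6×8 = 17280

17280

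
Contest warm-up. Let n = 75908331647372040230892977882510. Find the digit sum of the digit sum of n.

5

First digit sum: 140.
1+4+0 = 5.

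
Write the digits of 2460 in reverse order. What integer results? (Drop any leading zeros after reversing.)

642

Reversing 2460 gives 642.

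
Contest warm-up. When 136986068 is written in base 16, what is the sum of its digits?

53

136986068 in base 16 is 82A3DD4.
Digit sum: 8+2+10+3+13+13+4 = 53.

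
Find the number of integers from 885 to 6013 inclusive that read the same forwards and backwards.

The integers in [885, 6013] that read the same forwards and backwards: 888, 898, 909, 919, 929, 939, …, 5995, 6006.
63 qualify.

63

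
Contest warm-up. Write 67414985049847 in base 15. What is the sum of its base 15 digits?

71

67414985049847 in base 15 is 7BD94250A217.
Digit sum: 7+11+13+9+4+2+5+0+10+2+1+7 = 71.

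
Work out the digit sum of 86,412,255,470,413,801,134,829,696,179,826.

142

8+6+4+1+2+2+5+5+4+7+0+4+1+3+8+0+1+1+3+4+8+2+9+6+9+6+1+7+9+8+2+6 = 142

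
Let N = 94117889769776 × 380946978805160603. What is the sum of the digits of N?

94117889769776 × 380946978805160603 = 35853925759313299817048375334928
Sum of its 32 digits: 160.

160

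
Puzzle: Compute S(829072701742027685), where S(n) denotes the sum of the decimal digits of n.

8+2+9+0+7+2+7+0+1+7+4+2+0+2+7+6+8+5 = 77

77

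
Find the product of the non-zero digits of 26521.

2×6×5×2×1 = 120

120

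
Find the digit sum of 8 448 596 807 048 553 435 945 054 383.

137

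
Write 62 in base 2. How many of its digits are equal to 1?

62 in base 2 is 111110.
The digit 1 appears 5 times.

5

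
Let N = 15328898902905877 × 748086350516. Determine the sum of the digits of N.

15328898902905877 × 748086350516 = 11467340037703573752378382532
Sum of its 29 digits: 116.

116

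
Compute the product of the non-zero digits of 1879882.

64512

1×8×7×9×8×8×2 = 64512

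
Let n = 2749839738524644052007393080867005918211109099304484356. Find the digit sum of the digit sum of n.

10

First digit sum: 235.
2+3+5 = 10.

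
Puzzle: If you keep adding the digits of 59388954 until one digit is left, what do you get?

6

5+9+3+8+8+9+5+4 = 51
5+1 = 6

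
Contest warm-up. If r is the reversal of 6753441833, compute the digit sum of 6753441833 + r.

Reversal of 6753441833 is 3381443576; 6753441833 + 3381443576 = 10134885409.
Digit sum of 10134885409: 1+0+1+3+4+8+8+5+4+0+9 = 43.

43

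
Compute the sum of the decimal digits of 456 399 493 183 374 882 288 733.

127

4+5+6+3+9+9+4+9+3+1+8+3+3+7+4+8+8+2+2+8+8+7+3+3 = 127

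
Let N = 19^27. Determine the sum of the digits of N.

127

19^27 = 33600614943460448322716069311260139
Sum of its 35 digits: 127.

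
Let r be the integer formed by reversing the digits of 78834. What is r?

Reversing 78834 gives 43887.

43887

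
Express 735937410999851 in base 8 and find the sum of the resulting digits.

60

735937410999851 in base 8 is 24725230775323053.
Digit sum: 2+4+7+2+5+2+3+0+7+7+5+3+2+3+0+5+3 = 60.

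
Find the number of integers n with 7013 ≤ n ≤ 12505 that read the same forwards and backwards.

54

The integers in [7013, 12505] that read the same forwards and backwards: 7117, 7227, 7337, 7447, 7557, 7667, …, 12321, 12421.
54 qualify.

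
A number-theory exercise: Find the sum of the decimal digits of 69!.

69! = 171122452428141311372468338881272839092270544893520369393648040923257279754140647424000000000000000
Sum of its 99 digits: 351.

351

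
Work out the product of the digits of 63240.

6×3×2×4×0 = 0

0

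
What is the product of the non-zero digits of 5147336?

5×1×4×7×3×3×6 = 7560

7560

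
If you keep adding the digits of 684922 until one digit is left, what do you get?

4

6+8+4+9+2+2 = 31
3+1 = 4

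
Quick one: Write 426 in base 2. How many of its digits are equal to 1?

426 in base 2 is 110101010.
The digit 1 appears 5 times.

5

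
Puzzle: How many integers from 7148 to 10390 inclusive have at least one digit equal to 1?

1137

The integers in [7148, 10390] that have at least one digit equal to 1: 7148, 7149, 7150, 7151, 7152, 7153, …, 10389, 10390.
1137 qualify.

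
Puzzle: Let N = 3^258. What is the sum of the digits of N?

612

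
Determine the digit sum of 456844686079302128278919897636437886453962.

4+5+6+8+4+4+6+8+6+0+7+9+3+0+2+1+2+8+2+7+8+9+1+9+8+9+7+6+3+6+4+3+7+8+8+6+4+5+3+9+6+2 = 223

223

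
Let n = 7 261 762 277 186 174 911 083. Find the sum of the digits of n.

7+2+6+1+7+6+2+2+7+7+1+8+6+1+7+4+9+1+1+0+8+3 = 96

96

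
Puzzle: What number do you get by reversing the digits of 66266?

Reversing 66266 gives 66266.

66266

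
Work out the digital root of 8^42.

1

The digital root of n equals n mod 9 (or 9 when 9 | n), so we need 8^42 mod 9.
8^42 ≡ 1 (mod 9), so the digital root is 1.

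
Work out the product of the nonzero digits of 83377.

3528

8×3×3×7×7 = 3528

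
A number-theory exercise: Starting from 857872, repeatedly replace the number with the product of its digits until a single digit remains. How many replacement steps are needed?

857872 → 31360 → 0 (2 steps)

2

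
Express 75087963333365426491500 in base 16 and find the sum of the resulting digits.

75087963333365426491500 in base 16 is FE686D2729DA263106C.
Digit sum: 15+14+6+8+6+13+2+7+2+9+13+10+2+6+3+1+0+6+12 = 135.

135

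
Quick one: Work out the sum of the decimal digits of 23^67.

410

23^67 = 17209371632473416951512407430343972791444899258744425424119111408989634907925837174600928647
Sum of its 92 digits: 410.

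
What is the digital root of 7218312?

6

7+2+1+8+3+1+2 = 24
2+4 = 6
(Equivalently, 7218312 mod 9 = 6.)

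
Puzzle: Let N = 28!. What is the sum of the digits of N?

28! = 304888344611713860501504000000
Sum of its 30 digits: 90.

90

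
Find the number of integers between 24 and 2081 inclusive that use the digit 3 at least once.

The integers in [24, 2081] that use the digit 3 at least once: 30, 31, 32, 33, 34, 35, …, 2063, 2073.
556 qualify.

556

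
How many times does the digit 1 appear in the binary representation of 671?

7

671 in base 2 is 1010011111.
The digit 1 appears 7 times.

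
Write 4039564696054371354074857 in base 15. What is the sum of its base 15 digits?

4039564696054371354074857 in base 15 is C234E0448C1C38DCE1107.
Digit sum: 12+2+3+4+14+0+4+4+8+12+1+12+3+8+13+12+14+1+1+0+7 = 135.

135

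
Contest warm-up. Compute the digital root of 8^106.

1

The digital root of n equals n mod 9 (or 9 when 9 | n), so we need 8^106 mod 9.
8^106 ≡ 1 (mod 9), so the digital root is 1.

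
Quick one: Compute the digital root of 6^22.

The digital root of n equals n mod 9 (or 9 when 9 | n), so we need 6^22 mod 9.
6^22 ≡ 0 (mod 9), so the digital root is 9.

9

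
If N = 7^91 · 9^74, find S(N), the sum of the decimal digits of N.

7^91 · 9^74 = 3295090445151173217547177944790812054739159347846398943129221782113822646181974991615049642006073162230933857650358939284260767555674764743298473223
Sum of its 148 digits: 666.

666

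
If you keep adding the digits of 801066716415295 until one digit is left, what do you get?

8+0+1+0+6+6+7+1+6+4+1+5+2+9+5 = 61
6+1 = 7

7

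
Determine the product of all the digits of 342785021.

0

3×4×2×7×8×5×0×2×1 = 0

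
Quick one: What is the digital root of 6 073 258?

4

6+0+7+3+2+5+8 = 31
3+1 = 4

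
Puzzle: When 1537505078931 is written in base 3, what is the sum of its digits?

27

1537505078931 in base 3 is 12102222120101001112221000.
Digit sum: 1+2+1+0+2+2+2+2+1+2+0+1+0+1+0+0+1+1+1+2+2+2+1+0+0+0 = 27.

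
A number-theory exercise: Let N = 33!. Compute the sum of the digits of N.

33! = 8683317618811886495518194401280000000
Sum of its 37 digits: 144.

144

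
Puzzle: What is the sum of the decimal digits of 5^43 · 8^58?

5^43 · 8^58 = 27222589353675077077069968594541456916480000000000000000000000000000000000000000000
Sum of its 83 digits: 203.

203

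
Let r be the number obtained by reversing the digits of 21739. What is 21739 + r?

Reverse of 21739 is 93712.
21739 + 93712 = 115451

115451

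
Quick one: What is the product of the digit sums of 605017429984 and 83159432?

S(605017429984) = 6+0+5+0+1+7+4+2+9+9+8+4 = 55.
S(83159432) = 8+3+1+5+9+4+3+2 = 35.
55 · 35 = 1925.

1925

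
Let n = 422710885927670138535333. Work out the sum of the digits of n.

102

4+2+2+7+1+0+8+8+5+9+2+7+6+7+0+1+3+8+5+3+5+3+3+3 = 102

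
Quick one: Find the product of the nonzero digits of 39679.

10206

3×9×6×7×9 = 10206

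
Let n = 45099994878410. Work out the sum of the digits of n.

77

4+5+0+9+9+9+9+4+8+7+8+4+1+0 = 77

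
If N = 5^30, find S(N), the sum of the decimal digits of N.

5^30 = 931322574615478515625
Sum of its 21 digits: 91.

91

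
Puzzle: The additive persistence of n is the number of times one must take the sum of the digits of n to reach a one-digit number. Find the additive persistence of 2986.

2

2986 → 25 → 7 (2 steps)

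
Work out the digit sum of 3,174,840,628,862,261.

3+1+7+4+8+4+0+6+2+8+8+6+2+2+6+1 = 68

68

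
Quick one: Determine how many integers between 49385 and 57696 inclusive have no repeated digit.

The integers in [49385, 57696] that have no repeated digit: 49385, 49386, 49387, 49501, 49502, 49503, …, 57693, 57694.
2438 qualify.

2438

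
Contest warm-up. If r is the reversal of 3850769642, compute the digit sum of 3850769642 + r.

Reversal of 3850769642 is 2469670583; 3850769642 + 2469670583 = 6320440225.
Digit sum of 6320440225: 6+3+2+0+4+4+0+2+2+5 = 28.

28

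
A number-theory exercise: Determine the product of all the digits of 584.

160

5×8×4 = 160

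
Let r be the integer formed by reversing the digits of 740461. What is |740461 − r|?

576414

Reverse of 740461 is 164047.
|740461 − 164047| = 576414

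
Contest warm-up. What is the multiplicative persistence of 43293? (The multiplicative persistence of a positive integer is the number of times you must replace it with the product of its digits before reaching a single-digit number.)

4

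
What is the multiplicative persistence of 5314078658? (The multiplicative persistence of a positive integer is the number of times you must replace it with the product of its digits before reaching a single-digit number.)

1

5314078658 → 0 (1 step)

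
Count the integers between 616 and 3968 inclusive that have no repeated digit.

The integers in [616, 3968] that have no repeated digit: 617, 618, 619, 620, 621, 623, …, 3967, 3968.
1773 qualify.

1773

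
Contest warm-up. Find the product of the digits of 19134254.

1×9×1×3×4×2×5×4 = 4320

4320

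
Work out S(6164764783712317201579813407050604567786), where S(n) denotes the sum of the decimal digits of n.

174

6+1+6+4+7+6+4+7+8+3+7+1+2+3+1+7+2+0+1+5+7+9+8+1+3+4+0+7+0+5+0+6+0+4+5+6+7+7+8+6 = 174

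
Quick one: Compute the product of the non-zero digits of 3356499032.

3×3×5×6×4×9×9×3×2 = 524880

524880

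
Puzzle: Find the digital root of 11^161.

5

The digital root of n equals n mod 9 (or 9 when 9 | n), so we need 11^161 mod 9.
11^161 ≡ 5 (mod 9), so the digital root is 5.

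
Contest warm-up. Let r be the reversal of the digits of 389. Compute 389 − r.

-594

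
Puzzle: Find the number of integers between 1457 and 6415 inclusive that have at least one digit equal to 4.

The integers in [1457, 6415] that have at least one digit equal to 4: 1457, 1458, 1459, 1460, 1461, 1462, …, 6414, 6415.
2043 qualify.

2043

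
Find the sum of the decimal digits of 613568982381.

60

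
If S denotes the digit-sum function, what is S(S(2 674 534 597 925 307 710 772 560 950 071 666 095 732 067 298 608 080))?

8

First digit sum: 233.
2+3+3 = 8.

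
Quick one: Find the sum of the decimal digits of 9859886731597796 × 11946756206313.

9859886731597796 × 11946756206313 = 117793663004259170205912086148
Sum of its 30 digits: 117.

117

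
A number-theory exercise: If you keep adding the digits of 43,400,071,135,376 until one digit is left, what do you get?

4+3+4+0+0+0+7+1+1+3+5+3+7+6 = 44
4+4 = 8
(Equivalently, 43,400,071,135,376 mod 9 = 8.)

8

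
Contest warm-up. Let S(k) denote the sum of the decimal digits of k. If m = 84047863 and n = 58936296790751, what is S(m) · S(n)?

S(84047863) = 8+4+0+4+7+8+6+3 = 40.
S(58936296790751) = 5+8+9+3+6+2+9+6+7+9+0+7+5+1 = 77.
40 · 77 = 3080.

3080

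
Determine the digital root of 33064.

3+3+0+6+4 = 16
1+6 = 7

7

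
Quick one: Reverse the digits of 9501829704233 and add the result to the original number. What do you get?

Reverse of 9501829704233 is 3324079281059.
9501829704233 + 3324079281059 = 12825908985292

12825908985292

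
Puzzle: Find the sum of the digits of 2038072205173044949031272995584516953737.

171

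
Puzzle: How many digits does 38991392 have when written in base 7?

9

38991392 in base 7 is 652264346, which has 9 digits.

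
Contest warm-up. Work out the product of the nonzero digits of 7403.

84

7×4×3 = 84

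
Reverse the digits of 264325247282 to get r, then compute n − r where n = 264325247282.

Reverse of 264325247282 is 282742523462.
264325247282 − 282742523462 = -18417276180

-18417276180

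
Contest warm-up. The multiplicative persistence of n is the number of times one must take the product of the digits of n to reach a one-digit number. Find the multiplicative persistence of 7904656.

1

7904656 → 0 (1 step)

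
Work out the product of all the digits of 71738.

1176

7×1×7×3×8 = 1176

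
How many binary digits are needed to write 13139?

14

13139 in base 2 is 11001101010011, which has 14 digits.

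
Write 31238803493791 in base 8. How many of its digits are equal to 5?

31238803493791 in base 8 is 706453162211637.
The digit 5 appears 1 time.

1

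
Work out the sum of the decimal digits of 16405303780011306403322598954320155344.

129

1+6+4+0+5+3+0+3+7+8+0+0+1+1+3+0+6+4+0+3+3+2+2+5+9+8+9+5+4+3+2+0+1+5+5+3+4+4 = 129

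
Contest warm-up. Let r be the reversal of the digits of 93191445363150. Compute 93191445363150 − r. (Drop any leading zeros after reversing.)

88055090944011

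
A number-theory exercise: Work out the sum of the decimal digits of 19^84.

19^84 = 260197116877105969295901581876340698090881996328247121654867528250661819610373144180117184501691957444080721
Sum of its 108 digits: 478.

478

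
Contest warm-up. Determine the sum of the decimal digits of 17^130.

17^130 = 9085729004256841718308438420015608007687001344443112760818356862794610647930864113878808725615792656835384509495872239647213856410356729267494460946312905410849
Sum of its 160 digits: 712.

712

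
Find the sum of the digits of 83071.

8+3+0+7+1 = 19

19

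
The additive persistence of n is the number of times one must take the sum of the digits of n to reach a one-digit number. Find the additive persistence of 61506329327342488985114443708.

3

61506329327342488985114443708 → 127 → 10 → 1 (3 steps)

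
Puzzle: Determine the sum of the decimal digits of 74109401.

7+4+1+0+9+4+0+1 = 26

26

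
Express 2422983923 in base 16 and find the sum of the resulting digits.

2422983923 in base 16 is 906BCCF3.
Digit sum: 9+0+6+11+12+12+15+3 = 68.

68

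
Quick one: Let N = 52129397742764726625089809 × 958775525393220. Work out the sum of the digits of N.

52129397742764726625089809 × 958775525393220 = 49980390709251387501861905599642539694980
Sum of its 41 digits: 207.

207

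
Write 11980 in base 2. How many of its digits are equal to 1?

11980 in base 2 is 10111011001100.
The digit 1 appears 8 times.

8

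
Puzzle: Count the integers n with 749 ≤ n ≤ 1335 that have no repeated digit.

303

The integers in [749, 1335] that have no repeated digit: 749, 750, 751, 752, 753, 754, …, 1328, 1329.
303 qualify.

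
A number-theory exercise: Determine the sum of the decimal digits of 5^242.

5^242 = 14149498560666738074232998892012174657316454997092403421222835765524220810301320491780517893688997030396800686401371608837316770114489461462881081388331949710845947265625
Sum of its 170 digits: 754.

754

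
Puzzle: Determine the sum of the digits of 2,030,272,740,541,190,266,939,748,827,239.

132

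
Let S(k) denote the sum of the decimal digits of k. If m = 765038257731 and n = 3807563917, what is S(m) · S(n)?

S(765038257731) = 7+6+5+0+3+8+2+5+7+7+3+1 = 54.
S(3807563917) = 3+8+0+7+5+6+3+9+1+7 = 49.
54 · 49 = 2646.

2646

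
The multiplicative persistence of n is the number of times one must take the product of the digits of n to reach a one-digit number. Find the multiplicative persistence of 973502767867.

973502767867 → 0 (1 step)

1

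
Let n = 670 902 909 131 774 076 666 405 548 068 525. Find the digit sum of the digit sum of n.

13

First digit sum: 148.
1+4+8 = 13.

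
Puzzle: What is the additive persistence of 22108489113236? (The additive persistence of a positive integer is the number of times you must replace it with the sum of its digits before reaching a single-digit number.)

22108489113236 → 50 → 5 (2 steps)

2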